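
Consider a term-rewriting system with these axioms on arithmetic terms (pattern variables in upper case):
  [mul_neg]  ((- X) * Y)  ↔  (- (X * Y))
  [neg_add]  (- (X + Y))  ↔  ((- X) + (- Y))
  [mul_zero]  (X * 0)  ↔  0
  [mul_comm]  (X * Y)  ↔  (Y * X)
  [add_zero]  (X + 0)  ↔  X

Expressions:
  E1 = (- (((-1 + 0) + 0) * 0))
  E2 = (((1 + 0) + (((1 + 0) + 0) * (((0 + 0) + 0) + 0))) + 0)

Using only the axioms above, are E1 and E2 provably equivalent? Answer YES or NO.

NO

All listed rules preserve value, hence provable equivalence implies equal values everywhere; look for a separating assignment.
the empty assignment (no variables occur) gives E1 ↦ 0, E2 ↦ 1; values differ ⇒ not provably equivalent.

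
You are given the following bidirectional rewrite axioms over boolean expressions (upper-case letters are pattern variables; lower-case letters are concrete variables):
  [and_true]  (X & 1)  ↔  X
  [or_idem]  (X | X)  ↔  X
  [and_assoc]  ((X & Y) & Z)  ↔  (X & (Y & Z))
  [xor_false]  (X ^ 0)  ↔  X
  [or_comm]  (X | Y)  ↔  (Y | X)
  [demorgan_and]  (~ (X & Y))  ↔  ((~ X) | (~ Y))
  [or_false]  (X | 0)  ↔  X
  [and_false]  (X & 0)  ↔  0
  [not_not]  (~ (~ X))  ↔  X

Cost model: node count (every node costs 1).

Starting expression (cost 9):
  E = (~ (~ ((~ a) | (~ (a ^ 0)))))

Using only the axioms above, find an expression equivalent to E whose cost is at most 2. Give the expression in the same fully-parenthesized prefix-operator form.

(~ a)   [cost 2]

step 1: xor_false (→) rewrites (a ^ 0) into a, now (~ (~ ((~ a) | (~ a))))
step 2: or_idem (→) rewrites ((~ a) | (~ a)) into (~ a), now (~ (~ (~ a)))
step 3: not_not (→) rewrites (~ (~ (~ a))) into (~ a), reaching cost 2 (bound 2)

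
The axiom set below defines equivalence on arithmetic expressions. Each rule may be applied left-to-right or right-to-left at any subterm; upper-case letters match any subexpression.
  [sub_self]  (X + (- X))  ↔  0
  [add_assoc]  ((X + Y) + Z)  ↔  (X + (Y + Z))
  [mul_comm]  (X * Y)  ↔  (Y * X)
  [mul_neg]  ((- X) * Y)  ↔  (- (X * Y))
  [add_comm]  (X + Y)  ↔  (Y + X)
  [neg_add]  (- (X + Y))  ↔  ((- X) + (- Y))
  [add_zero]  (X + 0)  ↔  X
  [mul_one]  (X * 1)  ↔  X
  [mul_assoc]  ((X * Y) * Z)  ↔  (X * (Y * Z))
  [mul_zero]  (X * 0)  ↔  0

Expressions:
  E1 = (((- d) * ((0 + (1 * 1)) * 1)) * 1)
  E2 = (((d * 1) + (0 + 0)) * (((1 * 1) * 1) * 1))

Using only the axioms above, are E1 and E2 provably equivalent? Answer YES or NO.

NO

All listed rules preserve value, hence provable equivalence implies equal values everywhere; look for a separating assignment.
d=1 gives E1 ↦ -1, E2 ↦ 1; values differ ⇒ not provably equivalent.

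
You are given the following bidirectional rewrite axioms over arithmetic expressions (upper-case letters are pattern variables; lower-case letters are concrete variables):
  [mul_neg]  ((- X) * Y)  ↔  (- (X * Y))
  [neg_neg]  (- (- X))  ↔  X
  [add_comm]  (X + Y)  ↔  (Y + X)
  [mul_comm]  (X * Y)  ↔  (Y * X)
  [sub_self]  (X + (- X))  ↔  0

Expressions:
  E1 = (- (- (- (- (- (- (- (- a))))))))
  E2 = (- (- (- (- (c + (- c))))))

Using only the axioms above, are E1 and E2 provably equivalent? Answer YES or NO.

NO

The axioms are sound identities: if E1 ↔* E2 then E1 and E2 evaluate identically under any assignment.
Under a=1, c=0: E1 evaluates to 1, E2 to 0. Distinct ⇒ no rewrite sequence connects them.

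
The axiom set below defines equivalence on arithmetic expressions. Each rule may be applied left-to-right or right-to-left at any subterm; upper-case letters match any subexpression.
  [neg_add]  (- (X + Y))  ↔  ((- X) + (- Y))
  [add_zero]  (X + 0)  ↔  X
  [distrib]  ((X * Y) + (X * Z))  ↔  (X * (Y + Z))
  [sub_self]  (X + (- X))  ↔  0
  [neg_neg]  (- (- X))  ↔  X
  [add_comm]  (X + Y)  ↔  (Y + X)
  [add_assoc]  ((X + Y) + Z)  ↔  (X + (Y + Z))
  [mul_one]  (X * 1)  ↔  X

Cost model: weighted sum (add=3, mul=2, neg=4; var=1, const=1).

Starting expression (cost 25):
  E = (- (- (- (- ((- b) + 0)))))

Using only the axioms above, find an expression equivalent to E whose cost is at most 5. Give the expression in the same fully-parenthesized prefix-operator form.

(- b)   [cost 5]

step 1: neg_neg (→) rewrites (- (- ((- b) + 0))) into ((- b) + 0), now (- (- ((- b) + 0)))
step 2: add_zero (→) rewrites ((- b) + 0) into (- b), now (- (- (- b)))
step 3: neg_neg (→) rewrites (- (- b)) into b, reaching cost 5 (bound 5)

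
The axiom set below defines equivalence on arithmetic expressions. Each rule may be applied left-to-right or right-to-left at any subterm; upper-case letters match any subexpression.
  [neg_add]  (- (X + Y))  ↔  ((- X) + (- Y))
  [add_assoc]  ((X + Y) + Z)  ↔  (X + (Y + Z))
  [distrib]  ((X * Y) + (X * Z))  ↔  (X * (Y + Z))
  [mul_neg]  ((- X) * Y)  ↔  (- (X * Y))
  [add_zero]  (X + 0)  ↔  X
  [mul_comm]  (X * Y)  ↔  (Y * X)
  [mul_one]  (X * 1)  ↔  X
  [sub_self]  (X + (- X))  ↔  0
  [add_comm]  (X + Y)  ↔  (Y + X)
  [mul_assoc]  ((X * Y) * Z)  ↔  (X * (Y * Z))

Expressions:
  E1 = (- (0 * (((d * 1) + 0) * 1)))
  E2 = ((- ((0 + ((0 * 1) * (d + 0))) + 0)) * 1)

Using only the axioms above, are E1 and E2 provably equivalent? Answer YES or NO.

YES

(1) (d * 1)  =[mul_one →]=  d    ⊢ (- (0 * ((d + 0) * 1)))
(2) (d + 0)  =[add_zero →]=  d    ⊢ (- (0 * (d * 1)))
(3) (d * 1)  =[mul_one →]=  d    ⊢ (- (0 * d))
(4) (0 * d)  =[add_zero ←]=  ((0 * d) + 0)    ⊢ (- ((0 * d) + 0))
(5) (0 * d)  =[add_zero ←]=  ((0 * d) + 0)    ⊢ (- (((0 * d) + 0) + 0))
(6) 0  =[mul_one ←]=  (0 * 1)    ⊢ (- ((((0 * 1) * d) + 0) + 0))
(7) (((0 * 1) * d) + 0)  =[add_comm →]=  (0 + ((0 * 1) * d))    ⊢ (- ((0 + ((0 * 1) * d)) + 0))
(8) d  =[add_zero ←]=  (d + 0)    ⊢ (- ((0 + ((0 * 1) * (d + 0))) + 0))
(9) (- ((0 + ((0 * 1) * (d + 0))) + 0))  =[mul_one ←]=  ((- ((0 + ((0 * 1) * (d + 0))) + 0)) * 1)    ⊢ E2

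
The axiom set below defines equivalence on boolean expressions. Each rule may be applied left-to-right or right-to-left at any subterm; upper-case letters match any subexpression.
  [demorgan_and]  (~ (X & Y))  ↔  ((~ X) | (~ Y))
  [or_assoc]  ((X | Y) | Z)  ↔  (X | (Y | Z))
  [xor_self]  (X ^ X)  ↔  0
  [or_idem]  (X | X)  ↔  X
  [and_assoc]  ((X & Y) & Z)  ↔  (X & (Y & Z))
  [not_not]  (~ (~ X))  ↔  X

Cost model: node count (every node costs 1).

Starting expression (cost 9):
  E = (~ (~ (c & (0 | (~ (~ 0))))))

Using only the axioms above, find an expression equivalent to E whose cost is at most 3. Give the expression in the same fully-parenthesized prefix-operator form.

(1) (~ (~ 0))  =[not_not →]=  0    ⊢ (~ (~ (c & (0 | 0))))
(2) (~ (~ (c & (0 | 0))))  =[not_not →]=  (c & (0 | 0))
(3) (0 | 0)  =[or_idem →]=  0    ⊢ cost 3, within 3

(c & 0)   [cost 3]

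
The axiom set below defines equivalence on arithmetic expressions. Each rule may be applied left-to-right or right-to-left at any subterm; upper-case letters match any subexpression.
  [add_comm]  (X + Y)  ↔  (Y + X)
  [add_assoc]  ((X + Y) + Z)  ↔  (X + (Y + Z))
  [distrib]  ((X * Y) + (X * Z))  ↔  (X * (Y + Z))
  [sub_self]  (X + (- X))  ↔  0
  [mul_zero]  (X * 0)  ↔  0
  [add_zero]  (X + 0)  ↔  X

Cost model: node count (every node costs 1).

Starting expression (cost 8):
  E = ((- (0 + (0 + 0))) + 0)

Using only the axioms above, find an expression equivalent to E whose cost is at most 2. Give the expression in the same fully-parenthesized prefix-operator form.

1. [add_zero →] (0 + 0)  →  0;  E = ((- (0 + 0)) + 0)
2. [add_zero →] (0 + 0)  →  0;  E = ((- 0) + 0)
3. [add_zero →] ((- 0) + 0)  →  (- 0);  cost 2 ≤ 2, done

(- 0)   [cost 2]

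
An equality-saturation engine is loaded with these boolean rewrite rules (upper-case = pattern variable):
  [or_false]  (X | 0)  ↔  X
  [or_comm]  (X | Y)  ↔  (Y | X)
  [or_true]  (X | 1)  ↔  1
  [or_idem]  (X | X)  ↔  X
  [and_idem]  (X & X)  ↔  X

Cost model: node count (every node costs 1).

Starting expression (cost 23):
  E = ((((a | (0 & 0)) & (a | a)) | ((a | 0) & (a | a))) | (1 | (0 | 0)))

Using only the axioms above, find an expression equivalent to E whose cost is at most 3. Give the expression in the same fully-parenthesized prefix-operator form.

(a | 1)   [cost 3]

1. [and_idem →] (0 & 0)  →  0;  E = ((((a | 0) & (a | a)) | ((a | 0) & (a | a))) | (1 | (0 | 0)))
2. [or_idem →] (((a | 0) & (a | a)) | ((a | 0) & (a | a)))  →  ((a | 0) & (a | a));  E = (((a | 0) & (a | a)) | (1 | (0 | 0)))
3. [or_idem →] (0 | 0)  →  0;  E = (((a | 0) & (a | a)) | (1 | 0))
4. [or_false →] (a | 0)  →  a;  E = ((a & (a | a)) | (1 | 0))
5. [or_false →] (1 | 0)  →  1;  E = ((a & (a | a)) | 1)
6. [or_idem →] (a | a)  →  a;  E = ((a & a) | 1)
7. [and_idem →] (a & a)  →  a;  cost 3 ≤ 3, done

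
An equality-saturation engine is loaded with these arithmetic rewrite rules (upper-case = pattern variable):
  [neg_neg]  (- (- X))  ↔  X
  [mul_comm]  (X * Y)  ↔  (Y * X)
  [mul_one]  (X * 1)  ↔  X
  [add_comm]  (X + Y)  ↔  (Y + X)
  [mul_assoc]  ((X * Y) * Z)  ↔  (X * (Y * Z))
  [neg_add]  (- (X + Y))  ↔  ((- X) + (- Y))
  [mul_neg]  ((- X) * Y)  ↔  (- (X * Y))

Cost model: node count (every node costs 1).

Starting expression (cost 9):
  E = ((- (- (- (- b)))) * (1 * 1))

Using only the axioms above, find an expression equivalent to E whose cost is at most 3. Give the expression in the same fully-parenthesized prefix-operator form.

(- (- b))   [cost 3]

1. [neg_neg →] (- (- (- b)))  →  (- b);  E = ((- (- b)) * (1 * 1))
2. [mul_one →] (1 * 1)  →  1;  E = ((- (- b)) * 1)
3. [mul_one →] ((- (- b)) * 1)  →  (- (- b));  cost 3 ≤ 3, done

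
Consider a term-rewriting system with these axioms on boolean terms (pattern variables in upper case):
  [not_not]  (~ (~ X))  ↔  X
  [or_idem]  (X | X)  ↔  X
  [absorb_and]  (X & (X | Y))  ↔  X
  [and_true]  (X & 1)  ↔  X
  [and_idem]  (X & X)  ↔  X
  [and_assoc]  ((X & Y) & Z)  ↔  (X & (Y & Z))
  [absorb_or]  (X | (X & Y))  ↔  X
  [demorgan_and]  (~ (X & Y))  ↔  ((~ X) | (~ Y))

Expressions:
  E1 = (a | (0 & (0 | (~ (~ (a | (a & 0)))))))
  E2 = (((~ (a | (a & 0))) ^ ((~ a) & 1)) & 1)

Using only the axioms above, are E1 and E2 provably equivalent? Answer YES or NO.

Every axiom is a valid identity, so a rewrite proof would force E1 and E2 to agree under every assignment.
At a=1: E1 = 1 but E2 = 0; they differ, so no derivation exists.

NO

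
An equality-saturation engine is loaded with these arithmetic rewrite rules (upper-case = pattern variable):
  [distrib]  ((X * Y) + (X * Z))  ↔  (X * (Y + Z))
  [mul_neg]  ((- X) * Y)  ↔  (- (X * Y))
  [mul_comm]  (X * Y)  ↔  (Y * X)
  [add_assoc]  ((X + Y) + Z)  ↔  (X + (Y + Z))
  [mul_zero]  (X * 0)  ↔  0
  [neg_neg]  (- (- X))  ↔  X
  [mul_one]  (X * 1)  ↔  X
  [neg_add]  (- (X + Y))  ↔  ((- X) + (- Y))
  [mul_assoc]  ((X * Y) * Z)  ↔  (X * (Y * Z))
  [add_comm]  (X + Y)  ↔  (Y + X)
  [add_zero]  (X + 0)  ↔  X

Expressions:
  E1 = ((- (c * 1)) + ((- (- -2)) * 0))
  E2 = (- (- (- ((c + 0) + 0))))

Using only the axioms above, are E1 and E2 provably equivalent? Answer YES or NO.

1. [neg_neg →] (- (- -2))  →  -2;  E1 = ((- (c * 1)) + (-2 * 0))
2. [mul_zero →] (-2 * 0)  →  0;  E1 = ((- (c * 1)) + 0)
3. [mul_one →] (c * 1)  →  c;  E1 = ((- c) + 0)
4. [add_zero →] ((- c) + 0)  →  (- c)
5. [add_zero ←] c  →  (c + 0);  E1 = (- (c + 0))
6. [neg_neg ←] (- (c + 0))  →  (- (- (- (c + 0))))
7. [add_zero ←] c  →  (c + 0);  this is E2

YES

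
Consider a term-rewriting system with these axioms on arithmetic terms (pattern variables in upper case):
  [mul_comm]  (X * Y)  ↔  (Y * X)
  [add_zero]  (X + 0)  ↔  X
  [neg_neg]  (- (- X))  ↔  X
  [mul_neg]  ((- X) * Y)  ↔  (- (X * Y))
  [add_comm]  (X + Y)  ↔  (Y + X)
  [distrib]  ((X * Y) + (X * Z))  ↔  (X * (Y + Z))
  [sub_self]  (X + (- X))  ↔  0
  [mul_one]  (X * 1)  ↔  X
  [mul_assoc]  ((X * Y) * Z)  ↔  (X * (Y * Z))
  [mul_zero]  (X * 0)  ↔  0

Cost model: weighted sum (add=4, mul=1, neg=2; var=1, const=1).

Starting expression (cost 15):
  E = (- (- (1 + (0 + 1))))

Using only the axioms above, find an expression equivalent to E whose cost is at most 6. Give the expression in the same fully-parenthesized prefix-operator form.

1. [neg_neg →] (- (- (1 + (0 + 1))))  →  (1 + (0 + 1))
2. [add_comm →] (0 + 1)  →  (1 + 0);  E = (1 + (1 + 0))
3. [add_comm →] (1 + (1 + 0))  →  ((1 + 0) + 1)
4. [add_zero →] (1 + 0)  →  1;  cost 6 ≤ 6, done

(1 + 1)   [cost 6]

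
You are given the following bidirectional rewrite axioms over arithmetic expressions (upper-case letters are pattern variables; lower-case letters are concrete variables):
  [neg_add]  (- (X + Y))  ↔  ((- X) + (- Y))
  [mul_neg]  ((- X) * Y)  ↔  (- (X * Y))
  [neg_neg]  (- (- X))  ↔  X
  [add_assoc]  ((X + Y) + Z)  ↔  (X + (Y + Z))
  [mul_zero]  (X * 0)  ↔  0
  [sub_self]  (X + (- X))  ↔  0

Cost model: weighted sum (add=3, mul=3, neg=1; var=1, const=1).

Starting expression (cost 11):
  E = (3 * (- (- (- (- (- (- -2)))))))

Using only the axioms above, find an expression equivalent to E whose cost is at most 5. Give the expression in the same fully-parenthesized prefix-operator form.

(3 * -2)   [cost 5]

step 1: neg_neg (→) rewrites (- (- (- (- -2)))) into (- (- -2)), now (3 * (- (- (- (- -2)))))
step 2: neg_neg (→) rewrites (- (- -2)) into -2, now (3 * (- (- -2)))
step 3: neg_neg (→) rewrites (- (- -2)) into -2, reaching cost 5 (bound 5)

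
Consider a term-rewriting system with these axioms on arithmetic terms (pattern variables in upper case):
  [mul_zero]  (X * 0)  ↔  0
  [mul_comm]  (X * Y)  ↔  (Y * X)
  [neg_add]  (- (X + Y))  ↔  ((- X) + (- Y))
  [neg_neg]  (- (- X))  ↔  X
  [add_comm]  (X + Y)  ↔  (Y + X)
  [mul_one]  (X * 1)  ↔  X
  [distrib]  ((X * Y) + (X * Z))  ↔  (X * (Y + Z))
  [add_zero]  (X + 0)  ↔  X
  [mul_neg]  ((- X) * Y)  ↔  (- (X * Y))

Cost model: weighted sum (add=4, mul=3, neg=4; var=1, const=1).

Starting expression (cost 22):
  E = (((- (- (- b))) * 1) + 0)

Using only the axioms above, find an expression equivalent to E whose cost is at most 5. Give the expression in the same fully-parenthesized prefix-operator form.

step 1: add_zero (→) rewrites (((- (- (- b))) * 1) + 0) into ((- (- (- b))) * 1)
step 2: mul_one (→) rewrites ((- (- (- b))) * 1) into (- (- (- b)))
step 3: neg_neg (→) rewrites (- (- (- b))) into (- b), reaching cost 5 (bound 5)

(- b)   [cost 5]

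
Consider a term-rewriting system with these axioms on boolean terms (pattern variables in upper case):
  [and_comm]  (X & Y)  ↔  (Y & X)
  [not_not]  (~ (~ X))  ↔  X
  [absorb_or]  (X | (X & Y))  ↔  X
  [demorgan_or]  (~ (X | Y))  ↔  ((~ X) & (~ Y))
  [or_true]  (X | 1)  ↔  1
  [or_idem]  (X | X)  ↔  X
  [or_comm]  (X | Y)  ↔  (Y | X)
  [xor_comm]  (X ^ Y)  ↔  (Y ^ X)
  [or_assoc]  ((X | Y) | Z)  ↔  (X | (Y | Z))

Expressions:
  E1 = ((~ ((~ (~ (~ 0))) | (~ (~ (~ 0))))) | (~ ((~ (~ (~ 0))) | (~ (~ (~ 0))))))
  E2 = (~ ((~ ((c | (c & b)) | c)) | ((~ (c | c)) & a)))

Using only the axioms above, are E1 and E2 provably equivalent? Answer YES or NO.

NO

Every axiom is a valid identity, so a rewrite proof would force E1 and E2 to agree under every assignment.
At a=0, b=0, c=1: E1 = 0 but E2 = 1; they differ, so no derivation exists.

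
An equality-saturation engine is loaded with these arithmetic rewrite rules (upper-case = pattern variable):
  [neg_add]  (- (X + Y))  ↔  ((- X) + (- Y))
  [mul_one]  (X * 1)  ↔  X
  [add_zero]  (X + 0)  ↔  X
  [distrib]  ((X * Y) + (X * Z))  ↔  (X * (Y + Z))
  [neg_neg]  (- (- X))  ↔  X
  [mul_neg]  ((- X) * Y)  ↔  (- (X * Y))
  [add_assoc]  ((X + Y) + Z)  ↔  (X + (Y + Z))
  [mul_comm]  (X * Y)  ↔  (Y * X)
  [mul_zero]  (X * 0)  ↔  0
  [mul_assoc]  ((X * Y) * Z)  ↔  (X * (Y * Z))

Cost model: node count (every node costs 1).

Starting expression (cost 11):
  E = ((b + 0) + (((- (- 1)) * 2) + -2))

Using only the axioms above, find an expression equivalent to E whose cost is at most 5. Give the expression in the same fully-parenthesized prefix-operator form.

(1) (- (- 1))  =[neg_neg →]=  1    ⊢ ((b + 0) + ((1 * 2) + -2))
(2) (1 * 2)  =[mul_comm →]=  (2 * 1)    ⊢ ((b + 0) + ((2 * 1) + -2))
(3) (2 * 1)  =[mul_one →]=  2    ⊢ ((b + 0) + (2 + -2))
(4) (b + 0)  =[add_zero →]=  b    ⊢ cost 5, within 5

(b + (2 + -2))   [cost 5]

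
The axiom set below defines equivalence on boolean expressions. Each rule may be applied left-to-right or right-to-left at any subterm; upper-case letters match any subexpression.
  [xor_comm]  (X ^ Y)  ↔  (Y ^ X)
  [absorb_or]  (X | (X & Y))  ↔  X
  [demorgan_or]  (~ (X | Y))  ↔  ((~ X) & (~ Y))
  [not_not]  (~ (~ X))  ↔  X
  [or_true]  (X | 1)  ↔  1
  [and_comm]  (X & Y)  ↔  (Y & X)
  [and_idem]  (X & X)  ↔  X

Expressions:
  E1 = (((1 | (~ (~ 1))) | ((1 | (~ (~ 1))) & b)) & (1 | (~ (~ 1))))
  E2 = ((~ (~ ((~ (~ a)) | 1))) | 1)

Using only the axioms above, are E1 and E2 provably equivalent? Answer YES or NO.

step 1: absorb_or (→) rewrites ((1 | (~ (~ 1))) | ((1 | (~ (~ 1))) & b)) into (1 | (~ (~ 1))), now ((1 | (~ (~ 1))) & (1 | (~ (~ 1))))
step 2: and_idem (→) rewrites ((1 | (~ (~ 1))) & (1 | (~ (~ 1)))) into (1 | (~ (~ 1)))
step 3: not_not (→) rewrites (~ (~ 1)) into 1, now (1 | 1)
step 4: or_true (←) rewrites 1 into (a | 1), now ((a | 1) | 1)
step 5: not_not (←) rewrites (a | 1) into (~ (~ (a | 1))), now ((~ (~ (a | 1))) | 1)
step 6: not_not (←) rewrites a into (~ (~ a)), which is E2

YES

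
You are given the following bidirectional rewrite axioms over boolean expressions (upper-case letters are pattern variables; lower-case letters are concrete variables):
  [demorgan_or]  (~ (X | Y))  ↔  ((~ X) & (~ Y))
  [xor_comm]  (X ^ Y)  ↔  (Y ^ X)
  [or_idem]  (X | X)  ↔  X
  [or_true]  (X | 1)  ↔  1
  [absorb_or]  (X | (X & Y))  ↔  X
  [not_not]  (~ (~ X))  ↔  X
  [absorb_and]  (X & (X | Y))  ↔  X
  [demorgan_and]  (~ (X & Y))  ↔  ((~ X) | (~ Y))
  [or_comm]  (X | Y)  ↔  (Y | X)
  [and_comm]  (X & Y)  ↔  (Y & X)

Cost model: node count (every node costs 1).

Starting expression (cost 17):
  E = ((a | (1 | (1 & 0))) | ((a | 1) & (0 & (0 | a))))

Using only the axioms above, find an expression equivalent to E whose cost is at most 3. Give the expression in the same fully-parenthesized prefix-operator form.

(a | 1)   [cost 3]

step 1: absorb_or (→) rewrites (1 | (1 & 0)) into 1, now ((a | 1) | ((a | 1) & (0 & (0 | a))))
step 2: absorb_and (→) rewrites (0 & (0 | a)) into 0, now ((a | 1) | ((a | 1) & 0))
step 3: absorb_or (→) rewrites ((a | 1) | ((a | 1) & 0)) into (a | 1), reaching cost 3 (bound 3)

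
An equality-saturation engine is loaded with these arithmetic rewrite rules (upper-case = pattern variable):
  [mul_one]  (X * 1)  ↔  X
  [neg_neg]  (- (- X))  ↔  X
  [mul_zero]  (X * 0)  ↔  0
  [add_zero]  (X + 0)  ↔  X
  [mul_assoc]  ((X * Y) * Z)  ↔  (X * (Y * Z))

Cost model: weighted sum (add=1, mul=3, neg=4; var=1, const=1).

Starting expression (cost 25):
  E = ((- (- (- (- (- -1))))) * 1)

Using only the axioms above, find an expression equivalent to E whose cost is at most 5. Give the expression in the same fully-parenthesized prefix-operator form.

(- -1)   [cost 5]

(1) (- (- (- -1)))  =[neg_neg →]=  (- -1)    ⊢ ((- (- (- -1))) * 1)
(2) (- (- (- -1)))  =[neg_neg →]=  (- -1)    ⊢ ((- -1) * 1)
(3) ((- -1) * 1)  =[mul_one →]=  (- -1)    ⊢ cost 5, within 5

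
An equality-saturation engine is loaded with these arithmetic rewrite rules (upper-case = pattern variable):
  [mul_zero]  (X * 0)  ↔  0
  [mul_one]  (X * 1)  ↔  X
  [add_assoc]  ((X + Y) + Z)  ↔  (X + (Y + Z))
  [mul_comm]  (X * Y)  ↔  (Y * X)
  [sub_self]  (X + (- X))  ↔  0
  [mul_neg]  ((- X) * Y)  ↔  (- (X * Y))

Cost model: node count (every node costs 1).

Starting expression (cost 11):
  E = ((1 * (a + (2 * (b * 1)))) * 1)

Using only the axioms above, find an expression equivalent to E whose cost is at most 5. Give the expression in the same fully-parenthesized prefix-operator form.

1. [mul_one →] ((1 * (a + (2 * (b * 1)))) * 1)  →  (1 * (a + (2 * (b * 1))))
2. [mul_comm →] (1 * (a + (2 * (b * 1))))  →  ((a + (2 * (b * 1))) * 1)
3. [mul_one →] ((a + (2 * (b * 1))) * 1)  →  (a + (2 * (b * 1)))
4. [mul_one →] (b * 1)  →  b;  cost 5 ≤ 5, done

(a + (2 * b))   [cost 5]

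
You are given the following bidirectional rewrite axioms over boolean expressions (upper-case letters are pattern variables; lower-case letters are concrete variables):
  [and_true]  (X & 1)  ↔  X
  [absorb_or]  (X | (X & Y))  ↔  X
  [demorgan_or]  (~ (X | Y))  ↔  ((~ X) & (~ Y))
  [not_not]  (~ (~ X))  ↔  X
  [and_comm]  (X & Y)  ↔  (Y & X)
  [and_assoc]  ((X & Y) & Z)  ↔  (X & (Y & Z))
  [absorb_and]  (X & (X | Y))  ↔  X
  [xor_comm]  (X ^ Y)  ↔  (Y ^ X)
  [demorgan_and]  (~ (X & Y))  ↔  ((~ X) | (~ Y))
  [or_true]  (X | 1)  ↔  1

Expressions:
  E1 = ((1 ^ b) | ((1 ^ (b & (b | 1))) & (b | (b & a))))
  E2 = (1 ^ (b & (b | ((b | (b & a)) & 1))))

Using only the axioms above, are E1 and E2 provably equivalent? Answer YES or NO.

1. [absorb_or →] (b | (b & a))  →  b;  E1 = ((1 ^ b) | ((1 ^ (b & (b | 1))) & b))
2. [absorb_and →] (b & (b | 1))  →  b;  E1 = ((1 ^ b) | ((1 ^ b) & b))
3. [absorb_or →] ((1 ^ b) | ((1 ^ b) & b))  →  (1 ^ b)
4. [absorb_and ←] b  →  (b & (b | b));  E1 = (1 ^ (b & (b | b)))
5. [absorb_or ←] b  →  (b | (b & a));  E1 = (1 ^ (b & (b | (b | (b & a)))))
6. [and_true ←] (b | (b & a))  →  ((b | (b & a)) & 1);  this is E2

YES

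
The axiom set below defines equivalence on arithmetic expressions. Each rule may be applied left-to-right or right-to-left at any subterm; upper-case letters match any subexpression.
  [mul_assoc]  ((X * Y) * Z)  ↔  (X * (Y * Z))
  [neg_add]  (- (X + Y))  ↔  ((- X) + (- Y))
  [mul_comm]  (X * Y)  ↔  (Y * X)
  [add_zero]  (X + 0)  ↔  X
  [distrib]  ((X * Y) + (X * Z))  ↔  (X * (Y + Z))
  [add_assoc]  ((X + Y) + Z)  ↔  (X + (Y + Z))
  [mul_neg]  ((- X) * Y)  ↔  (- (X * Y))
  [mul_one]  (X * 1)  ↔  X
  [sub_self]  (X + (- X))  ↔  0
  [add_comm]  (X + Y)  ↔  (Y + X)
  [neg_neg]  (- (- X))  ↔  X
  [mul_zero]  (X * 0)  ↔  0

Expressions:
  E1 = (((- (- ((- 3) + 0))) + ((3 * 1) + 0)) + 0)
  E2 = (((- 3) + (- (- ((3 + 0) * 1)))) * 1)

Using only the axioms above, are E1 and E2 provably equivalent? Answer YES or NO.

1. [add_zero →] ((- 3) + 0)  →  (- 3);  E1 = (((- (- (- 3))) + ((3 * 1) + 0)) + 0)
2. [add_zero →] (((- (- (- 3))) + ((3 * 1) + 0)) + 0)  →  ((- (- (- 3))) + ((3 * 1) + 0))
3. [add_zero →] ((3 * 1) + 0)  →  (3 * 1);  E1 = ((- (- (- 3))) + (3 * 1))
4. [neg_neg →] (- (- (- 3)))  →  (- 3);  E1 = ((- 3) + (3 * 1))
5. [add_zero ←] 3  →  (3 + 0);  E1 = ((- 3) + ((3 + 0) * 1))
6. [mul_one ←] ((- 3) + ((3 + 0) * 1))  →  (((- 3) + ((3 + 0) * 1)) * 1)
7. [neg_neg ←] ((3 + 0) * 1)  →  (- (- ((3 + 0) * 1)));  this is E2

YES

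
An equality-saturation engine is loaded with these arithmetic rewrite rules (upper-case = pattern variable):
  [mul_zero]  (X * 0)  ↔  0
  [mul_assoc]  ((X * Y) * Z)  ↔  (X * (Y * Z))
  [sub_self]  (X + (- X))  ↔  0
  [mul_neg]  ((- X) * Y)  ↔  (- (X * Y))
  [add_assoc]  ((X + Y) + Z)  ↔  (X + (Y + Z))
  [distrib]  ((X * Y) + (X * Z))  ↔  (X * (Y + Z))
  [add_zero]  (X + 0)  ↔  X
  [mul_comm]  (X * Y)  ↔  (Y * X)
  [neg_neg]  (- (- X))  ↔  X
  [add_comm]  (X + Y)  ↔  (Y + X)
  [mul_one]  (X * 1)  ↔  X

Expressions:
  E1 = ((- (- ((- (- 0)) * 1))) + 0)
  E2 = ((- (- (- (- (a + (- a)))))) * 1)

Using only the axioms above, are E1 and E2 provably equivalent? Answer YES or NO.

step 1: neg_neg (→) rewrites (- (- ((- (- 0)) * 1))) into ((- (- 0)) * 1), now (((- (- 0)) * 1) + 0)
step 2: mul_one (→) rewrites ((- (- 0)) * 1) into (- (- 0)), now ((- (- 0)) + 0)
step 3: add_zero (→) rewrites ((- (- 0)) + 0) into (- (- 0))
step 4: mul_one (←) rewrites (- (- 0)) into ((- (- 0)) * 1)
step 5: neg_neg (←) rewrites (- (- 0)) into (- (- (- (- 0)))), now ((- (- (- (- 0)))) * 1)
step 6: sub_self (←) rewrites 0 into (a + (- a)), which is E2

YES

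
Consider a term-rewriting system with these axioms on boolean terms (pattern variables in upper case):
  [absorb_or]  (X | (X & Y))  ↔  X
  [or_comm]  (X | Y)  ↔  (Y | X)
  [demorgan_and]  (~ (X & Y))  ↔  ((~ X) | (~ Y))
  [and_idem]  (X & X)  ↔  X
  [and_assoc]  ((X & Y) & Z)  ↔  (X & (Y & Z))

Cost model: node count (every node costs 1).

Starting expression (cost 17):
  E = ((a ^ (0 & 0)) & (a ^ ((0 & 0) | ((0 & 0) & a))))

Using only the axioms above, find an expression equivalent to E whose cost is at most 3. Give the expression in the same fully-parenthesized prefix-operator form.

(a ^ 0)   [cost 3]

1. [absorb_or →] ((0 & 0) | ((0 & 0) & a))  →  (0 & 0);  E = ((a ^ (0 & 0)) & (a ^ (0 & 0)))
2. [and_idem →] ((a ^ (0 & 0)) & (a ^ (0 & 0)))  →  (a ^ (0 & 0))
3. [and_idem →] (0 & 0)  →  0;  cost 3 ≤ 3, done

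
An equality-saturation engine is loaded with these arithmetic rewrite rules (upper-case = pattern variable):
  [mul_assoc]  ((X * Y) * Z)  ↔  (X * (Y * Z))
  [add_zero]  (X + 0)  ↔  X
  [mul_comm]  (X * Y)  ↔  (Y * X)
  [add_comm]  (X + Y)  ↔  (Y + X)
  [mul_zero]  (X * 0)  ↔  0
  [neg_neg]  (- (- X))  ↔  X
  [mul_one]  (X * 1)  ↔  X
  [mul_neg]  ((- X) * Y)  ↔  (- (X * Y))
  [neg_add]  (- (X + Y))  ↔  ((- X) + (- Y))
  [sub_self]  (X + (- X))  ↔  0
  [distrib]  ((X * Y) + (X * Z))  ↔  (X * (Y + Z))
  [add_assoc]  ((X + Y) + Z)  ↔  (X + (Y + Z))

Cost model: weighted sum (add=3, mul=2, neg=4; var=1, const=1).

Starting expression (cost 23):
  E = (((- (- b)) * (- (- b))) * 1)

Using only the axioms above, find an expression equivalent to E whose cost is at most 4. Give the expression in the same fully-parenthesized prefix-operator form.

(1) (((- (- b)) * (- (- b))) * 1)  =[mul_one →]=  ((- (- b)) * (- (- b)))
(2) (- (- b))  =[neg_neg →]=  b    ⊢ ((- (- b)) * b)
(3) (- (- b))  =[neg_neg →]=  b    ⊢ cost 4, within 4

(b * b)   [cost 4]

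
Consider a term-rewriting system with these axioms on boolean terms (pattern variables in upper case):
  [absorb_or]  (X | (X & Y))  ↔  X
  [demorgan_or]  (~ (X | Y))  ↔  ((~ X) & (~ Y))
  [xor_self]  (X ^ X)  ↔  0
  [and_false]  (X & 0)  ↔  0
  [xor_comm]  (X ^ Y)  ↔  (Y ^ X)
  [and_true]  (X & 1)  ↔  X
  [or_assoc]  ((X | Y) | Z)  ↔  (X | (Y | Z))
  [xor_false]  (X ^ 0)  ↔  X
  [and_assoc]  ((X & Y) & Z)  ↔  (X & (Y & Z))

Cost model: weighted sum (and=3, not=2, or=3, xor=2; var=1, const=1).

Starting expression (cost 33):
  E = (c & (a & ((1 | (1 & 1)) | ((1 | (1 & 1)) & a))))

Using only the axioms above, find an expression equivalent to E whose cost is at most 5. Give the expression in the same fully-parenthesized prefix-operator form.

(c & a)   [cost 5]

1. [absorb_or →] ((1 | (1 & 1)) | ((1 | (1 & 1)) & a))  →  (1 | (1 & 1));  E = (c & (a & (1 | (1 & 1))))
2. [absorb_or →] (1 | (1 & 1))  →  1;  E = (c & (a & 1))
3. [and_true →] (a & 1)  →  a;  cost 5 ≤ 5, done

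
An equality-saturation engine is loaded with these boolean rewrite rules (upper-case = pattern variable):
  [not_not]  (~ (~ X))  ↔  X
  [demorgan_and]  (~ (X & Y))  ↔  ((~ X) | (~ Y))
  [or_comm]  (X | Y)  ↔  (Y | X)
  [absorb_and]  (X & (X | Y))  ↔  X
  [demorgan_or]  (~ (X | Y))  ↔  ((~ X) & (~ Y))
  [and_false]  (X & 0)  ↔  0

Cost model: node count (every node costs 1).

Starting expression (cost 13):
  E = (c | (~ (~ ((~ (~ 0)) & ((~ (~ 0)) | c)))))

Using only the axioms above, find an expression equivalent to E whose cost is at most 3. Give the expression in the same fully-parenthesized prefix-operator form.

(c | 0)   [cost 3]

1. [absorb_and →] ((~ (~ 0)) & ((~ (~ 0)) | c))  →  (~ (~ 0));  E = (c | (~ (~ (~ (~ 0)))))
2. [not_not →] (~ (~ (~ 0)))  →  (~ 0);  E = (c | (~ (~ 0)))
3. [not_not →] (~ (~ 0))  →  0;  cost 3 ≤ 3, done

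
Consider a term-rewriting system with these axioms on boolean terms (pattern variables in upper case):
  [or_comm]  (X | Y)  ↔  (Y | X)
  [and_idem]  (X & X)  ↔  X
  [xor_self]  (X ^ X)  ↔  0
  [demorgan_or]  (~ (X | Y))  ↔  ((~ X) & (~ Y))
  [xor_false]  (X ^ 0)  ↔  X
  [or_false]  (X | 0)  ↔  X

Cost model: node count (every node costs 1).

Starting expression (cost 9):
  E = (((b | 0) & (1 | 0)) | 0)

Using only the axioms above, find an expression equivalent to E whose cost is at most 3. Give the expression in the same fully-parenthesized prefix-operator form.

(b & 1)   [cost 3]

step 1: or_false (→) rewrites (b | 0) into b, now ((b & (1 | 0)) | 0)
step 2: or_false (→) rewrites ((b & (1 | 0)) | 0) into (b & (1 | 0))
step 3: or_false (→) rewrites (1 | 0) into 1, reaching cost 3 (bound 3)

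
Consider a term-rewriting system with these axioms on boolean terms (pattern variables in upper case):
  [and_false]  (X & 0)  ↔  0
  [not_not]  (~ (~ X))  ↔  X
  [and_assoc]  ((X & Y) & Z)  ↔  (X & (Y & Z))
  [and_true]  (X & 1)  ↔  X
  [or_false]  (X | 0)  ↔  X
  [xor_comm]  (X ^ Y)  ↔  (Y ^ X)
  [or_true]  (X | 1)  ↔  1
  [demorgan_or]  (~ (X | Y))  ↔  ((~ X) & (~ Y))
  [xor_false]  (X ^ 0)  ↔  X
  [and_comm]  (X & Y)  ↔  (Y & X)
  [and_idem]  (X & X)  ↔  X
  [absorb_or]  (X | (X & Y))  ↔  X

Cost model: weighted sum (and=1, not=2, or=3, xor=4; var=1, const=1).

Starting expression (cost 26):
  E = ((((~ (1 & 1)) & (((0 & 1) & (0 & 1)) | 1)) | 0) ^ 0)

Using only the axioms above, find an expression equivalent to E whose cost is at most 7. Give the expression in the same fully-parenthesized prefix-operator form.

((~ 1) | 0)   [cost 7]

(1) ((0 & 1) & (0 & 1))  =[and_idem →]=  (0 & 1)    ⊢ ((((~ (1 & 1)) & ((0 & 1) | 1)) | 0) ^ 0)
(2) ((((~ (1 & 1)) & ((0 & 1) | 1)) | 0) ^ 0)  =[xor_false →]=  (((~ (1 & 1)) & ((0 & 1) | 1)) | 0)
(3) (0 & 1)  =[and_true →]=  0    ⊢ (((~ (1 & 1)) & (0 | 1)) | 0)
(4) (0 | 1)  =[or_true →]=  1    ⊢ (((~ (1 & 1)) & 1) | 0)
(5) (1 & 1)  =[and_true →]=  1    ⊢ (((~ 1) & 1) | 0)
(6) ((~ 1) & 1)  =[and_true →]=  (~ 1)    ⊢ cost 7, within 7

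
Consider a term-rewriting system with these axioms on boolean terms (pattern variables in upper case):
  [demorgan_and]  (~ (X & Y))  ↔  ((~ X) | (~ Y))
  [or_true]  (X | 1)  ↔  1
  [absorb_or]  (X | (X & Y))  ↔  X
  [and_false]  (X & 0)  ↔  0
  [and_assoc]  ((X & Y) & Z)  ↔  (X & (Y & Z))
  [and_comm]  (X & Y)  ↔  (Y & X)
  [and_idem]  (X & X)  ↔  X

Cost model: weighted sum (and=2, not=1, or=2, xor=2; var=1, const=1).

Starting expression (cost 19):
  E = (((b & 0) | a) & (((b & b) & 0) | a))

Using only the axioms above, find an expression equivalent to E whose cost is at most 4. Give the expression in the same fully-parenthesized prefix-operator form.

(0 | a)   [cost 4]

step 1: and_idem (→) rewrites (b & b) into b, now (((b & 0) | a) & ((b & 0) | a))
step 2: and_idem (→) rewrites (((b & 0) | a) & ((b & 0) | a)) into ((b & 0) | a)
step 3: and_false (→) rewrites (b & 0) into 0, reaching cost 4 (bound 4)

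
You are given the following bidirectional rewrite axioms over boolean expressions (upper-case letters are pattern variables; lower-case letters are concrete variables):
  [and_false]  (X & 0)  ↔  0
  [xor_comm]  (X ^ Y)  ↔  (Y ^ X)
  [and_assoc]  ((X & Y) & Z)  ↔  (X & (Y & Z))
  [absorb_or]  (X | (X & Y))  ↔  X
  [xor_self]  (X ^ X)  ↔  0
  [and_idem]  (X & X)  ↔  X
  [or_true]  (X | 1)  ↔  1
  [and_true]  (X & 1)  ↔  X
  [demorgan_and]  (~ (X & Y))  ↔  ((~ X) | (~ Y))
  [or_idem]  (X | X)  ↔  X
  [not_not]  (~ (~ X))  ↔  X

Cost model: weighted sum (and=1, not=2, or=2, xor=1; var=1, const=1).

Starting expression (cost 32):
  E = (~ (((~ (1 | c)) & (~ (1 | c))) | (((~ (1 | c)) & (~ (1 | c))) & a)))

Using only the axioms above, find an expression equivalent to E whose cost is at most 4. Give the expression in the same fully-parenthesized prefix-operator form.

step 1: absorb_or (→) rewrites (((~ (1 | c)) & (~ (1 | c))) | (((~ (1 | c)) & (~ (1 | c))) & a)) into ((~ (1 | c)) & (~ (1 | c))), now (~ ((~ (1 | c)) & (~ (1 | c))))
step 2: and_idem (→) rewrites ((~ (1 | c)) & (~ (1 | c))) into (~ (1 | c)), now (~ (~ (1 | c)))
step 3: not_not (→) rewrites (~ (~ (1 | c))) into (1 | c), reaching cost 4 (bound 4)

(1 | c)   [cost 4]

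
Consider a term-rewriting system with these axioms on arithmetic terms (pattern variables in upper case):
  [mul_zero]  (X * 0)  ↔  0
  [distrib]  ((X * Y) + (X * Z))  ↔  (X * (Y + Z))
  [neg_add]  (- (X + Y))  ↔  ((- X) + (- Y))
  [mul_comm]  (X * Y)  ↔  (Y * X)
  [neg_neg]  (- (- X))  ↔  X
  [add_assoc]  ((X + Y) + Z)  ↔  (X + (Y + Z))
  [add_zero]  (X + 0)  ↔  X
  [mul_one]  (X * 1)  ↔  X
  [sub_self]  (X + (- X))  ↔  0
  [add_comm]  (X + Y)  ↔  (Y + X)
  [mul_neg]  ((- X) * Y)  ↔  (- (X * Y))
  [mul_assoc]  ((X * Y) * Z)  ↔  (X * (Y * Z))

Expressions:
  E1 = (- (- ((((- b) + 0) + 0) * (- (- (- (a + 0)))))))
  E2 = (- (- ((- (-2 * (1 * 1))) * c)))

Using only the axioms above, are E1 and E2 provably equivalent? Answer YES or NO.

Every axiom is a valid identity, so a rewrite proof would force E1 and E2 to agree under every assignment.
At a=0, b=0, c=1: E1 = 0 but E2 = 2; they differ, so no derivation exists.

NO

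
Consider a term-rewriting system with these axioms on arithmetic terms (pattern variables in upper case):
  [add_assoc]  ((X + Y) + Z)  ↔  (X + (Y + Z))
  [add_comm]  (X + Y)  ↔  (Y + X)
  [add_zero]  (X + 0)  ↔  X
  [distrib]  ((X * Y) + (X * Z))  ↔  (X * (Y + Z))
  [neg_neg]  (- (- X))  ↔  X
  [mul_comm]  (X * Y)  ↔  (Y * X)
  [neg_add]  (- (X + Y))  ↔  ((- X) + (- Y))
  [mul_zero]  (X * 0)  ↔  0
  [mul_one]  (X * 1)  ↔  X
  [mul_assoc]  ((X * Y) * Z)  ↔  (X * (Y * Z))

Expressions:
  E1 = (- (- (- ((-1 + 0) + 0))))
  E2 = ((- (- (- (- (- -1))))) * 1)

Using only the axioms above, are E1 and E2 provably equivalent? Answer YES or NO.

1. [neg_neg →] (- (- (- ((-1 + 0) + 0))))  →  (- ((-1 + 0) + 0))
2. [add_zero →] ((-1 + 0) + 0)  →  (-1 + 0);  E1 = (- (-1 + 0))
3. [add_zero →] (-1 + 0)  →  -1;  E1 = (- -1)
4. [mul_one ←] (- -1)  →  ((- -1) * 1)
5. [neg_neg ←] -1  →  (- (- -1));  E1 = ((- (- (- -1))) * 1)
6. [neg_neg ←] (- (- (- -1)))  →  (- (- (- (- (- -1)))));  this is E2

YES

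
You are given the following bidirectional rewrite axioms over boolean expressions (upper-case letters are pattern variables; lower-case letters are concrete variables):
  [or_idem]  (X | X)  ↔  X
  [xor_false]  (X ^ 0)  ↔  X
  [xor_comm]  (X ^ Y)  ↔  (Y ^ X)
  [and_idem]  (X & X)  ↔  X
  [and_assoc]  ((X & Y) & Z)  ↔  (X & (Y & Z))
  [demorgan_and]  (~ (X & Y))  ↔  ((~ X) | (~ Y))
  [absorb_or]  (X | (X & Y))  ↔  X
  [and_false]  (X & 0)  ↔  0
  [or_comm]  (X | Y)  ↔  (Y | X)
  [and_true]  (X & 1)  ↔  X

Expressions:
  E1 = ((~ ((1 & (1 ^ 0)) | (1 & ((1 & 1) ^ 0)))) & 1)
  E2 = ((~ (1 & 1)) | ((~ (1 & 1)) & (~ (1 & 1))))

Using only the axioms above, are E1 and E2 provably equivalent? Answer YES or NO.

(1) (1 & 1)  =[and_true →]=  1    ⊢ ((~ ((1 & (1 ^ 0)) | (1 & (1 ^ 0)))) & 1)
(2) ((~ ((1 & (1 ^ 0)) | (1 & (1 ^ 0)))) & 1)  =[and_true →]=  (~ ((1 & (1 ^ 0)) | (1 & (1 ^ 0))))
(3) ((1 & (1 ^ 0)) | (1 & (1 ^ 0)))  =[or_idem →]=  (1 & (1 ^ 0))    ⊢ (~ (1 & (1 ^ 0)))
(4) (1 ^ 0)  =[xor_false →]=  1    ⊢ (~ (1 & 1))
(5) (~ (1 & 1))  =[or_idem ←]=  ((~ (1 & 1)) | (~ (1 & 1)))
(6) (~ (1 & 1))  =[and_idem ←]=  ((~ (1 & 1)) & (~ (1 & 1)))    ⊢ E2

YES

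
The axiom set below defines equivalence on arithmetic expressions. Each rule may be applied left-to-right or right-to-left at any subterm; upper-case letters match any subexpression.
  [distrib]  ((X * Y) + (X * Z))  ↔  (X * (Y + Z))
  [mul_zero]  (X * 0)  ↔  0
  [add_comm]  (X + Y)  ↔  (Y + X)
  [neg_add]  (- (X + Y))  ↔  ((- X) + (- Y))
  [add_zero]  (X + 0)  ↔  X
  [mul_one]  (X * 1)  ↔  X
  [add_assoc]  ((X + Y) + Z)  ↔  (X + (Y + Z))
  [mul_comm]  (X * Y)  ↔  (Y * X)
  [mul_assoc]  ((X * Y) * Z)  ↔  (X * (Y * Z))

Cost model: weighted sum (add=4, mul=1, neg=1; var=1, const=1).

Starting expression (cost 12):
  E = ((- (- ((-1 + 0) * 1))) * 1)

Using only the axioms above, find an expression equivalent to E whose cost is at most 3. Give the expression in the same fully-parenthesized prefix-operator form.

step 1: add_zero (→) rewrites (-1 + 0) into -1, now ((- (- (-1 * 1))) * 1)
step 2: mul_one (→) rewrites (-1 * 1) into -1, now ((- (- -1)) * 1)
step 3: mul_one (→) rewrites ((- (- -1)) * 1) into (- (- -1)), reaching cost 3 (bound 3)

(- (- -1))   [cost 3]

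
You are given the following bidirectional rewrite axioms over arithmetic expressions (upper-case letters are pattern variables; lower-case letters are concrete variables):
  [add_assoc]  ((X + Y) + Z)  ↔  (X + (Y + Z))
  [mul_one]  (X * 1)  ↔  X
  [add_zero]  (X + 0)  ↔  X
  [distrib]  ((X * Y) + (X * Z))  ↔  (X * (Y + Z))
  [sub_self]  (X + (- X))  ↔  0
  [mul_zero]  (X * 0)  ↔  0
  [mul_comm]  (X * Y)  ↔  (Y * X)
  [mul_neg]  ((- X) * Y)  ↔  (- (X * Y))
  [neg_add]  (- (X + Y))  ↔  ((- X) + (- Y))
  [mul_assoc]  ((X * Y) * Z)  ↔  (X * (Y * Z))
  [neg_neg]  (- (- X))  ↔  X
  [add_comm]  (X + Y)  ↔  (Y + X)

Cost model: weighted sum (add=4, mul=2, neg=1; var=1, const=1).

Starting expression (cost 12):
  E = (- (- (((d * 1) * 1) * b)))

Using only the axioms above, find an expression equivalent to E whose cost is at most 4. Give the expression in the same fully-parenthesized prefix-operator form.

(d * b)   [cost 4]

1. [neg_neg →] (- (- (((d * 1) * 1) * b)))  →  (((d * 1) * 1) * b)
2. [mul_one →] (d * 1)  →  d;  E = ((d * 1) * b)
3. [mul_one →] (d * 1)  →  d;  cost 4 ≤ 4, done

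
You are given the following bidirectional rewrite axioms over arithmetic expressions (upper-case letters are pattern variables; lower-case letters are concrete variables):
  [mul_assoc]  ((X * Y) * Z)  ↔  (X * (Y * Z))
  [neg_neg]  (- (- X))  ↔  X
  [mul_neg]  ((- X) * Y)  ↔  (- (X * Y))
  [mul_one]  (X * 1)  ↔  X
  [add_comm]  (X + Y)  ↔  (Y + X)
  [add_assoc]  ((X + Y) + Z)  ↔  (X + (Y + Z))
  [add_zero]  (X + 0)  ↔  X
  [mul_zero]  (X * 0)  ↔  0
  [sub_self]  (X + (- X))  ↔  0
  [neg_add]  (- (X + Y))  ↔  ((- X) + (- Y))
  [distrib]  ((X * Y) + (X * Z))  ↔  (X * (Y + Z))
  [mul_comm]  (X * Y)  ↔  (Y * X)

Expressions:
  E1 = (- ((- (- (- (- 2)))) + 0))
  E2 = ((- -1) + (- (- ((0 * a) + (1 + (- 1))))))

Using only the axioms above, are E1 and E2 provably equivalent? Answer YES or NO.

The axioms are sound identities: if E1 ↔* E2 then E1 and E2 evaluate identically under any assignment.
Under a=0: E1 evaluates to -2, E2 to 1. Distinct ⇒ no rewrite sequence connects them.

NO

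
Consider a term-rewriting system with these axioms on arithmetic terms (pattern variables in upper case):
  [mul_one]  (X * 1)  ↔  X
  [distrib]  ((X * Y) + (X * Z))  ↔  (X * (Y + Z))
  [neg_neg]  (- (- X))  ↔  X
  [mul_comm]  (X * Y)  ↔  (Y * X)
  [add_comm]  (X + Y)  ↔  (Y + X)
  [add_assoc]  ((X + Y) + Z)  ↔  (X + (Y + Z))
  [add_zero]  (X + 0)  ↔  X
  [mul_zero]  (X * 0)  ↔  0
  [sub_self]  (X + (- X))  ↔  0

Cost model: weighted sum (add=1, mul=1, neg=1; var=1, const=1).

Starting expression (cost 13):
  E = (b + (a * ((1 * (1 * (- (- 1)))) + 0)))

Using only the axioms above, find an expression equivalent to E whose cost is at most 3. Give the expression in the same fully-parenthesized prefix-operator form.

1. [neg_neg →] (- (- 1))  →  1;  E = (b + (a * ((1 * (1 * 1)) + 0)))
2. [mul_one →] (1 * 1)  →  1;  E = (b + (a * ((1 * 1) + 0)))
3. [add_zero →] ((1 * 1) + 0)  →  (1 * 1);  E = (b + (a * (1 * 1)))
4. [mul_one →] (1 * 1)  →  1;  E = (b + (a * 1))
5. [mul_one →] (a * 1)  →  a;  cost 3 ≤ 3, done

(b + a)   [cost 3]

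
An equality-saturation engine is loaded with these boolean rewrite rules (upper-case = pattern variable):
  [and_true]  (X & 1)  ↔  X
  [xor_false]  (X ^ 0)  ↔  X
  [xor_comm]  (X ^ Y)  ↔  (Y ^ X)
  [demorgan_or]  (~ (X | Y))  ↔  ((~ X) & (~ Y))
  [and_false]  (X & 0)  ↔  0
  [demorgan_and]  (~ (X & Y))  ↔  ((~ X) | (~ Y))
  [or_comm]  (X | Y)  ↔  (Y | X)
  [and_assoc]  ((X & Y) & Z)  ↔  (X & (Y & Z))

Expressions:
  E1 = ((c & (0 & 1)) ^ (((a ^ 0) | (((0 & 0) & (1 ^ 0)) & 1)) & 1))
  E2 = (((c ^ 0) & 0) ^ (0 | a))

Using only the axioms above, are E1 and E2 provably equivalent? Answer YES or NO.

YES

(1) (((a ^ 0) | (((0 & 0) & (1 ^ 0)) & 1)) & 1)  =[and_true →]=  ((a ^ 0) | (((0 & 0) & (1 ^ 0)) & 1))    ⊢ ((c & (0 & 1)) ^ ((a ^ 0) | (((0 & 0) & (1 ^ 0)) & 1)))
(2) (1 ^ 0)  =[xor_false →]=  1    ⊢ ((c & (0 & 1)) ^ ((a ^ 0) | (((0 & 0) & 1) & 1)))
(3) (0 & 1)  =[and_true →]=  0    ⊢ ((c & 0) ^ ((a ^ 0) | (((0 & 0) & 1) & 1)))
(4) (a ^ 0)  =[xor_false →]=  a    ⊢ ((c & 0) ^ (a | (((0 & 0) & 1) & 1)))
(5) (0 & 0)  =[and_false →]=  0    ⊢ ((c & 0) ^ (a | ((0 & 1) & 1)))
(6) ((c & 0) ^ (a | ((0 & 1) & 1)))  =[xor_comm →]=  ((a | ((0 & 1) & 1)) ^ (c & 0))
(7) (0 & 1)  =[and_true →]=  0    ⊢ ((a | (0 & 1)) ^ (c & 0))
(8) (0 & 1)  =[and_true →]=  0    ⊢ ((a | 0) ^ (c & 0))
(9) (a | 0)  =[or_comm →]=  (0 | a)    ⊢ ((0 | a) ^ (c & 0))
(10) ((0 | a) ^ (c & 0))  =[xor_comm →]=  ((c & 0) ^ (0 | a))
(11) c  =[xor_false ←]=  (c ^ 0)    ⊢ E2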